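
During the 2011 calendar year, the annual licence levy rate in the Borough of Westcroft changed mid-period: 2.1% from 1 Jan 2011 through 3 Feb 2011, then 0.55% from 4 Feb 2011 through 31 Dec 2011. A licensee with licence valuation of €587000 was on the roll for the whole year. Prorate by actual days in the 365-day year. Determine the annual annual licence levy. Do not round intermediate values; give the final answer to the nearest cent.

1 Jan – 3 Feb 2011: 34 days at 2.1% → €587000 × 2.1% × 34/365 = €1148.2685
4 Feb – 31 Dec 2011: 331 days at 0.55% → €587000 × 0.55% × 331/365 = €2927.7630
Total = €4076.0315

€4076.03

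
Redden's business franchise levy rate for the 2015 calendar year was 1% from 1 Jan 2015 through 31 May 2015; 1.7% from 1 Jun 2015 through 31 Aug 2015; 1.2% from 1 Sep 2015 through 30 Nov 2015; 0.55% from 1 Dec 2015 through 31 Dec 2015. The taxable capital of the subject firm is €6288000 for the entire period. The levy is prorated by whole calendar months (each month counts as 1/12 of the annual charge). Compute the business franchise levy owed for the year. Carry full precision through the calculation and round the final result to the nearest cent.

€74670.00

1 Jan – 31 May 2015: 5 months at 1% → €6288000 × 1% × 5/12 = €26200.0000
1 Jun – 31 Aug 2015: 3 months at 1.7% → €6288000 × 1.7% × 3/12 = €26724.0000
1 Sep – 30 Nov 2015: 3 months at 1.2% → €6288000 × 1.2% × 3/12 = €18864.0000
1 Dec – 31 Dec 2015: 1 month at 0.55% → €6288000 × 0.55% × 1/12 = €2882.0000
Total = €74670.0000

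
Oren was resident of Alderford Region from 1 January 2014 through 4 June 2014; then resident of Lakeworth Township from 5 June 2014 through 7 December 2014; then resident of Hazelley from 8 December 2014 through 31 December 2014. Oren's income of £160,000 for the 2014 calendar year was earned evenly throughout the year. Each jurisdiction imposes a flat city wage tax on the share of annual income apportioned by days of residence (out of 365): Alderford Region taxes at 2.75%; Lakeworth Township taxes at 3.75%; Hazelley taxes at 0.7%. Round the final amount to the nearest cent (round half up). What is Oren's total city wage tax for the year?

Alderford Region, 1 January – 4 June 2014: 155 days → £160,000 × 2.75% × 155/365 = £1,868.4932
Lakeworth Township, 5 June – 7 December 2014: 186 days → £160,000 × 3.75% × 186/365 = £3,057.5342
Hazelley, 8 December – 31 December 2014: 24 days → £160,000 × 0.7% × 24/365 = £73.6438
Total = £4,999.6712

£4,999.67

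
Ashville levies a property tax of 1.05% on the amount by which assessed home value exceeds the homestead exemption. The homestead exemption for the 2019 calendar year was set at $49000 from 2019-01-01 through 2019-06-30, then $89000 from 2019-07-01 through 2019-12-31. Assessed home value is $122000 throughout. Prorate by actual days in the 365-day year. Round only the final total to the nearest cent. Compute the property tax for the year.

2019-01-01 to 2019-06-30: 181 days, exemption $49000 → ($122000 − $49000) × 1.05% × 181/365 = $380.1000
2019-07-01 to 2019-12-31: 184 days, exemption $89000 → ($122000 − $89000) × 1.05% × 184/365 = $174.6740
Total = $554.7740

$554.77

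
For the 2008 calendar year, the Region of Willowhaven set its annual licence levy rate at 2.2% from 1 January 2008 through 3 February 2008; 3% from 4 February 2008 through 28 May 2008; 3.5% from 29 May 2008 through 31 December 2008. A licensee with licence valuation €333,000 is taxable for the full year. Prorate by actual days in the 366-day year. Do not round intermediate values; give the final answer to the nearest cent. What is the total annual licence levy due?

€10,729.70

1 January – 3 February 2008: 34 days at 2.2% → €333,000 × 2.2% × 34/366 = €680.5574
4 February – 28 May 2008: 115 days at 3% → €333,000 × 3% × 115/366 = €3,138.9344
29 May – 31 December 2008: 217 days at 3.5% → €333,000 × 3.5% × 217/366 = €6,910.2049
Total = €10,729.6967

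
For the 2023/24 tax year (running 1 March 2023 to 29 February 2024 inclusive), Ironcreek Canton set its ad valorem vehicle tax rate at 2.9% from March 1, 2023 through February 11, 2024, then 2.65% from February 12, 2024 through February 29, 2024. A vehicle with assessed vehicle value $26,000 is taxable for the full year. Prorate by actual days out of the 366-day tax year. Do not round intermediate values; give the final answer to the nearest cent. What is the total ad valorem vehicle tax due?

March 1, 2023 – February 11, 2024: 348 days at 2.9% → $26,000 × 2.9% × 348/366 = $716.9180
February 12 – February 29, 2024: 18 days at 2.65% → $26,000 × 2.65% × 18/366 = $33.8852
Total = $750.8033

$750.80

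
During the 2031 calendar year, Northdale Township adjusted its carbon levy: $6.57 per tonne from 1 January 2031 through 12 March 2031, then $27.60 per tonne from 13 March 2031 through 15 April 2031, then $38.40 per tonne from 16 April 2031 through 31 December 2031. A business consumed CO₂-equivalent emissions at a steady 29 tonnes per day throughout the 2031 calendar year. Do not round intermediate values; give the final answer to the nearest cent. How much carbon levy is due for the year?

1 January – 12 March 2031: 71 days × 29 tonnes/day = 2,059 tonnes at $6.57/tonne → $13527.63
13 March – 15 April 2031: 34 days × 29 tonnes/day = 986 tonnes at $27.60/tonne → $27213.60
16 April – 31 December 2031: 260 days × 29 tonnes/day = 7,540 tonnes at $38.40/tonne → $289536.00

$330277.23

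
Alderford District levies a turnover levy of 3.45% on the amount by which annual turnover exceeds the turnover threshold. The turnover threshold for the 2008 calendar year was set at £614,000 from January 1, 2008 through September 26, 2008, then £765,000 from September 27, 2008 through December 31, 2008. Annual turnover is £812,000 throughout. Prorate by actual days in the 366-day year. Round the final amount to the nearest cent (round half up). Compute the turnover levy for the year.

£5,464.57

January 1 – September 26, 2008: 270 days, exemption £614,000 → (£812,000 − £614,000) × 3.45% × 270/366 = £5,039.2623
September 27 – December 31, 2008: 96 days, exemption £765,000 → (£812,000 − £765,000) × 3.45% × 96/366 = £425.3115
Total = £5,464.5738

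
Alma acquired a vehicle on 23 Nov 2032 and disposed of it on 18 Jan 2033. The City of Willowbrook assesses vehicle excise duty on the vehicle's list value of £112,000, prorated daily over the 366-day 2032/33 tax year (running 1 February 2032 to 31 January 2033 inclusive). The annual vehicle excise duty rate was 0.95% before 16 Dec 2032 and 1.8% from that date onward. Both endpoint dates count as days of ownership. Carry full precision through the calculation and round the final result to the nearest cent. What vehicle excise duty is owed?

23 Nov – 15 Dec 2032: 23 days at 0.95% → £112,000 × 0.95% × 23/366 = £66.8634
16 Dec 2032 – 18 Jan 2033: 34 days at 1.8% → £112,000 × 1.8% × 34/366 = £187.2787
Total = £254.1421

£254.14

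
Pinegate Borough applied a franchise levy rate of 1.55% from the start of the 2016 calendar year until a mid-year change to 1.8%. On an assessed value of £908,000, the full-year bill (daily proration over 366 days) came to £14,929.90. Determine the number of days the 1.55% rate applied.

Let d = days at the first rate; then 366 − d days at the second rate.
£908,000 × [1.55%·d + 1.8%·(366−d)] / 366 = £14,929.90
Solving gives d = 228, so the new rate took effect on August 16, 2016.

228 days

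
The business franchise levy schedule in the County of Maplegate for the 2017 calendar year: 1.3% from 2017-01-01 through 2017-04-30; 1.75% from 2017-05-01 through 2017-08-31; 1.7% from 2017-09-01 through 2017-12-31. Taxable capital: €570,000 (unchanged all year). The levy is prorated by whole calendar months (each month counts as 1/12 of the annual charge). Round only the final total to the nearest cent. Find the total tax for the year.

2017-01-01 to 2017-04-30: 4 months at 1.3% → €570,000 × 1.3% × 4/12 = €2,470.0000
2017-05-01 to 2017-08-31: 4 months at 1.75% → €570,000 × 1.75% × 4/12 = €3,325.0000
2017-09-01 to 2017-12-31: 4 months at 1.7% → €570,000 × 1.7% × 4/12 = €3,230.0000
Total = €9,025.0000

€9,025.00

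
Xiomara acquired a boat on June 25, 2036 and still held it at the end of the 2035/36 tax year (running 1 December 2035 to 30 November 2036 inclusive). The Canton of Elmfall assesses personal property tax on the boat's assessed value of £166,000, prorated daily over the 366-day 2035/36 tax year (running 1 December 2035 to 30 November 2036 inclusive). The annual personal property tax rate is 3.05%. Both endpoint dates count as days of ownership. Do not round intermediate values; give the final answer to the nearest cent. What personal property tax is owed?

Days held (June 25 – November 30, 2036): 159 out of 366
Tax = £166,000 × 3.05% × 159/366 = £2,199.5000

£2,199.50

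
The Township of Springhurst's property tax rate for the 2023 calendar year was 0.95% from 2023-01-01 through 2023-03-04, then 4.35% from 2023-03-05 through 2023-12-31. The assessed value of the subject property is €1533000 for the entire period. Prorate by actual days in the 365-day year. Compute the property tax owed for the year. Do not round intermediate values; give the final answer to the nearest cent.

2023-01-01 to 2023-03-04: 63 days at 0.95% → €1533000 × 0.95% × 63/365 = €2513.7000
2023-03-05 to 2023-12-31: 302 days at 4.35% → €1533000 × 4.35% × 302/365 = €55175.4000
Total = €57689.1000

€57689.10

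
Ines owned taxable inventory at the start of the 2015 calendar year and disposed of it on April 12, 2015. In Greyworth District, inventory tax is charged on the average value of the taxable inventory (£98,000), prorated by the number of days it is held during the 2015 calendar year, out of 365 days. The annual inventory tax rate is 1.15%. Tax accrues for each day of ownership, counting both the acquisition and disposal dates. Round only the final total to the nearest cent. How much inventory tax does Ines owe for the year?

£314.94

Days held (January 1 – April 12, 2015): 102 out of 365
Tax = £98,000 × 1.15% × 102/365 = £314.9425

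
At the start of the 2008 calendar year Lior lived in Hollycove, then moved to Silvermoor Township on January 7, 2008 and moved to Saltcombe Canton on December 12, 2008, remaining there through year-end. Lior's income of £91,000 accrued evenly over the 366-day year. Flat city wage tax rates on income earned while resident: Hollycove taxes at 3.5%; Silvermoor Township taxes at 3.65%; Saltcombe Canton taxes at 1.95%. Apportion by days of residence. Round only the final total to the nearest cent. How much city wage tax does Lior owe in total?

£3,234.73

Hollycove, January 1 – January 6, 2008: 6 days → £91,000 × 3.5% × 6/366 = £52.2131
Silvermoor Township, January 7 – December 11, 2008: 340 days → £91,000 × 3.65% × 340/366 = £3,085.5464
Saltcombe Canton, December 12 – December 31, 2008: 20 days → £91,000 × 1.95% × 20/366 = £96.9672
Total = £3,234.7268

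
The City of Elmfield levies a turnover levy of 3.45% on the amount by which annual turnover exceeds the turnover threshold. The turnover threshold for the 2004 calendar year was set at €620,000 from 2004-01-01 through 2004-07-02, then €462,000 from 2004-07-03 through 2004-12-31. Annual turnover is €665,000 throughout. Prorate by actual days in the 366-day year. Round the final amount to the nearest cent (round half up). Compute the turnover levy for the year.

2004-01-01 to 2004-07-02: 184 days, exemption €620,000 → (€665,000 − €620,000) × 3.45% × 184/366 = €780.4918
2004-07-03 to 2004-12-31: 182 days, exemption €462,000 → (€665,000 − €462,000) × 3.45% × 182/366 = €3,482.6148
Total = €4,263.1066

€4,263.11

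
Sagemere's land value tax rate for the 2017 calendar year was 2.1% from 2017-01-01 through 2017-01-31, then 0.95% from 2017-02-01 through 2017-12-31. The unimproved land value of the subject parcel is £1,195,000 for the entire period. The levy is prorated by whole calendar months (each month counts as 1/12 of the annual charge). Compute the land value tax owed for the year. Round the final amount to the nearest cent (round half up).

2017-01-01 to 2017-01-31: 1 month at 2.1% → £1,195,000 × 2.1% × 1/12 = £2,091.2500
2017-02-01 to 2017-12-31: 11 months at 0.95% → £1,195,000 × 0.95% × 11/12 = £10,406.4583
Total = £12,497.7083

£12,497.71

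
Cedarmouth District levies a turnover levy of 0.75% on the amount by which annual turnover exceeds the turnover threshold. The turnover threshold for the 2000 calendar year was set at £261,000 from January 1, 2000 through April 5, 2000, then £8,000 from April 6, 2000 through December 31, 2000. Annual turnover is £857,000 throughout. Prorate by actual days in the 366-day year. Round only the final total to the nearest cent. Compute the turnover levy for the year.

January 1 – April 5, 2000: 96 days, exemption £261,000 → (£857,000 − £261,000) × 0.75% × 96/366 = £1,172.4590
April 6 – December 31, 2000: 270 days, exemption £8,000 → (£857,000 − £8,000) × 0.75% × 270/366 = £4,697.3361
Total = £5,869.7951

£5,869.80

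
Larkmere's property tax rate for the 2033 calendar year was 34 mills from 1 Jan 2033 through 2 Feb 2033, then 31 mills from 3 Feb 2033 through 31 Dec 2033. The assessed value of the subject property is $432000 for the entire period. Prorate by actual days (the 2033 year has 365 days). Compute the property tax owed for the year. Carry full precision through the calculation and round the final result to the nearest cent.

$13509.17

1 Jan – 2 Feb 2033: 33 days at 34 mills → $432000 × 3.4% × 33/365 = $1327.9562
3 Feb – 31 Dec 2033: 332 days at 31 mills → $432000 × 3.1% × 332/365 = $12181.2164
Total = $13509.1726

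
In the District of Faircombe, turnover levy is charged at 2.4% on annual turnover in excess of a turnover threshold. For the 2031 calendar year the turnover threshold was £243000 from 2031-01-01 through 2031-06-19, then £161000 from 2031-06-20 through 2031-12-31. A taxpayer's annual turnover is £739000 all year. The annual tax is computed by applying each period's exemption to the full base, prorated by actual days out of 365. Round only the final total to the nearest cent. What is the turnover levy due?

2031-01-01 to 2031-06-19: 170 days, exemption £243000 → (£739000 − £243000) × 2.4% × 170/365 = £5544.3288
2031-06-20 to 2031-12-31: 195 days, exemption £161000 → (£739000 − £161000) × 2.4% × 195/365 = £7411.0685
Total = £12955.3973

£12955.40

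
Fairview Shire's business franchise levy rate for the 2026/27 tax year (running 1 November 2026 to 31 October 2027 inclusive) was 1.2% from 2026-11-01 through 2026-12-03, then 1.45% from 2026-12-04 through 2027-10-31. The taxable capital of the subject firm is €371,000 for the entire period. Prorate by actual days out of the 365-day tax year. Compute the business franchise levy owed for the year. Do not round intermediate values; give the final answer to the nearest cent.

€5,295.64

2026-11-01 to 2026-12-03: 33 days at 1.2% → €371,000 × 1.2% × 33/365 = €402.5096
2026-12-04 to 2027-10-31: 332 days at 1.45% → €371,000 × 1.45% × 332/365 = €4,893.1342
Total = €5,295.6438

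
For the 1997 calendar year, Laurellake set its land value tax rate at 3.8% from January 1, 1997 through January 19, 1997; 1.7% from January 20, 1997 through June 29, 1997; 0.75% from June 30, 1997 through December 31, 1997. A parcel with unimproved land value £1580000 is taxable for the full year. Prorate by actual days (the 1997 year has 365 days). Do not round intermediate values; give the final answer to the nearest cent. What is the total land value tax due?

£20979.37

January 1 – January 19, 1997: 19 days at 3.8% → £1580000 × 3.8% × 19/365 = £3125.3699
January 20 – June 29, 1997: 161 days at 1.7% → £1580000 × 1.7% × 161/365 = £11847.8356
June 30 – December 31, 1997: 185 days at 0.75% → £1580000 × 0.75% × 185/365 = £6006.1644
Total = £20979.3699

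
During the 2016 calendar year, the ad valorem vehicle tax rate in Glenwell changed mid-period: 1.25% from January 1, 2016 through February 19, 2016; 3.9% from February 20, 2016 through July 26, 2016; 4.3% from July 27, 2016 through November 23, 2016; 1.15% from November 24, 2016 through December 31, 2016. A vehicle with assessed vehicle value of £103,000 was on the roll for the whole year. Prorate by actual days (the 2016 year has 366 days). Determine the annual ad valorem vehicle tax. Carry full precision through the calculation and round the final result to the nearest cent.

£3,485.11

January 1 – February 19, 2016: 50 days at 1.25% → £103,000 × 1.25% × 50/366 = £175.8880
February 20 – July 26, 2016: 158 days at 3.9% → £103,000 × 3.9% × 158/366 = £1,734.1148
July 27 – November 23, 2016: 120 days at 4.3% → £103,000 × 4.3% × 120/366 = £1,452.1311
November 24 – December 31, 2016: 38 days at 1.15% → £103,000 × 1.15% × 38/366 = £122.9809
Total = £3,485.1148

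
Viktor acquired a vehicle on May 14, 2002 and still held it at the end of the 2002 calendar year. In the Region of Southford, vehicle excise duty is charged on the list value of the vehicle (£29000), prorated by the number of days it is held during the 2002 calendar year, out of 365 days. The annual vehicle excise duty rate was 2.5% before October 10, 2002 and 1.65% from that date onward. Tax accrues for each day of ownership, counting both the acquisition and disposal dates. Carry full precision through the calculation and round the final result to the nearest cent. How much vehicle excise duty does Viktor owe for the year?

May 14 – October 9, 2002: 149 days at 2.5% → £29000 × 2.5% × 149/365 = £295.9589
October 10 – December 31, 2002: 83 days at 1.65% → £29000 × 1.65% × 83/365 = £108.8096
Total = £404.7685

£404.77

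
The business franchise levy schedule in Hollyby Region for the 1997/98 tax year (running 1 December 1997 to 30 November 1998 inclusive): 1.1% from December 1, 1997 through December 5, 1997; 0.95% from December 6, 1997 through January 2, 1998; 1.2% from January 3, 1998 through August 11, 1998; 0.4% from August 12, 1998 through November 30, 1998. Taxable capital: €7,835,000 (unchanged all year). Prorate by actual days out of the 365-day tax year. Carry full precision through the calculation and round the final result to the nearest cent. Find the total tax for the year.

December 1 – December 5, 1997: 5 days at 1.1% → €7,835,000 × 1.1% × 5/365 = €1,180.6164
December 6, 1997 – January 2, 1998: 28 days at 0.95% → €7,835,000 × 0.95% × 28/365 = €5,709.8904
January 3 – August 11, 1998: 221 days at 1.2% → €7,835,000 × 1.2% × 221/365 = €56,927.1781
August 12 – November 30, 1998: 111 days at 0.4% → €7,835,000 × 0.4% × 111/365 = €9,530.7945
Total = €73,348.4795

€73,348.48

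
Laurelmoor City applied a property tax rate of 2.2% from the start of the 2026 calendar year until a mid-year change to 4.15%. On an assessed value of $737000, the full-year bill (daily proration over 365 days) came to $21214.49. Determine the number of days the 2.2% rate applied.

Let d = days at the first rate; then 365 − d days at the second rate.
$737000 × [2.2%·d + 4.15%·(365−d)] / 365 = $21214.49
Solving gives d = 238, so the new rate took effect on 27 August 2026.

238 days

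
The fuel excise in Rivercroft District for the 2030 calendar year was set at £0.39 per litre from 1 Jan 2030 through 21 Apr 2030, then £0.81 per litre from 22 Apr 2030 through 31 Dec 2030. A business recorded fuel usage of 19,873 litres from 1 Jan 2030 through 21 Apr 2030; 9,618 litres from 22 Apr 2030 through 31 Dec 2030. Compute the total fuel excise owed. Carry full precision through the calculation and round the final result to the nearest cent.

£15541.05

1 Jan – 21 Apr 2030: 19,873 litres at £0.39/litre → £7750.47
22 Apr – 31 Dec 2030: 9,618 litres at £0.81/litre → £7790.58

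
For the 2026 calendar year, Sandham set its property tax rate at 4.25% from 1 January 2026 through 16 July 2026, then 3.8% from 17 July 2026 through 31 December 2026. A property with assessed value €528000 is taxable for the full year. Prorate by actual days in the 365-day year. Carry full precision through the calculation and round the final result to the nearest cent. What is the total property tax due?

€21346.39

1 January – 16 July 2026: 197 days at 4.25% → €528000 × 4.25% × 197/365 = €12111.4521
17 July – 31 December 2026: 168 days at 3.8% → €528000 × 3.8% × 168/365 = €9234.9370
Total = €21346.3890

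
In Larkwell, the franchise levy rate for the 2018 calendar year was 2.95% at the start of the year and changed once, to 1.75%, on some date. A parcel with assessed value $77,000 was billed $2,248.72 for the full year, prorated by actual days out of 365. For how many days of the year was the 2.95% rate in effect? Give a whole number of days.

356 days

Let d = days at the first rate; then 365 − d days at the second rate.
$77,000 × [2.95%·d + 1.75%·(365−d)] / 365 = $2,248.72
Solving gives d = 356, so the new rate took effect on 23 Dec 2018.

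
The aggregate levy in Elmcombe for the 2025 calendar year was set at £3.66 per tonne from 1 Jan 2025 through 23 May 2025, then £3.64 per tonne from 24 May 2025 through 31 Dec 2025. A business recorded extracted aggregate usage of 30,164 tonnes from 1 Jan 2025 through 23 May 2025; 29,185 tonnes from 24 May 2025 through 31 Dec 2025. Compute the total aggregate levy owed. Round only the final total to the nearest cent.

1 Jan – 23 May 2025: 30,164 tonnes at £3.66/tonne → £110,400.24
24 May – 31 Dec 2025: 29,185 tonnes at £3.64/tonne → £106,233.40

£216,633.64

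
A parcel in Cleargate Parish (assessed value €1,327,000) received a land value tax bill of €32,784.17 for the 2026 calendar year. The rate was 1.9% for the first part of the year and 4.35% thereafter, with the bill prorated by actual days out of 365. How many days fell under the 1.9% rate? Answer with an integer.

Let d = days at the first rate; then 365 − d days at the second rate.
€1,327,000 × [1.9%·d + 4.35%·(365−d)] / 365 = €32,784.17
Solving gives d = 280, so the new rate took effect on 8 Oct 2026.

280 days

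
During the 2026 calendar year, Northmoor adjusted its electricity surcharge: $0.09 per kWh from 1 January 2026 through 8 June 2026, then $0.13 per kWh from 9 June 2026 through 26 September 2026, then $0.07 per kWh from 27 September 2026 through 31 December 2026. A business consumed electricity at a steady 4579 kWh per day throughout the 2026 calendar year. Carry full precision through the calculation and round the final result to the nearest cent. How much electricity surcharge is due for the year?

1 January – 8 June 2026: 159 days × 4579 kWh/day = 728,061 kWh at $0.09/kWh → $65,525.49
9 June – 26 September 2026: 110 days × 4579 kWh/day = 503,690 kWh at $0.13/kWh → $65,479.70
27 September – 31 December 2026: 96 days × 4579 kWh/day = 439,584 kWh at $0.07/kWh → $30,770.88

$161,776.07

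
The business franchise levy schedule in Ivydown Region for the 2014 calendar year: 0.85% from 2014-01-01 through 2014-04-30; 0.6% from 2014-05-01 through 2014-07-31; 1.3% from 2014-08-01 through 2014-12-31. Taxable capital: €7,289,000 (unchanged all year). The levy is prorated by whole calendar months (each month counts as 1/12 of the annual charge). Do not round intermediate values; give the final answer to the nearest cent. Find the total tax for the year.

€71,067.75

2014-01-01 to 2014-04-30: 4 months at 0.85% → €7,289,000 × 0.85% × 4/12 = €20,652.1667
2014-05-01 to 2014-07-31: 3 months at 0.6% → €7,289,000 × 0.6% × 3/12 = €10,933.5000
2014-08-01 to 2014-12-31: 5 months at 1.3% → €7,289,000 × 1.3% × 5/12 = €39,482.0833
Total = €71,067.7500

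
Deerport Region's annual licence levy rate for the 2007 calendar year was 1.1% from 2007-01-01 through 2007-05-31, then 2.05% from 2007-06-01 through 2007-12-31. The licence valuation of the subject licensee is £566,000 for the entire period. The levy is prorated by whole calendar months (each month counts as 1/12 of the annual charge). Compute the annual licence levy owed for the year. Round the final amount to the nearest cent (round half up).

2007-01-01 to 2007-05-31: 5 months at 1.1% → £566,000 × 1.1% × 5/12 = £2,594.1667
2007-06-01 to 2007-12-31: 7 months at 2.05% → £566,000 × 2.05% × 7/12 = £6,768.4167
Total = £9,362.5833

£9,362.58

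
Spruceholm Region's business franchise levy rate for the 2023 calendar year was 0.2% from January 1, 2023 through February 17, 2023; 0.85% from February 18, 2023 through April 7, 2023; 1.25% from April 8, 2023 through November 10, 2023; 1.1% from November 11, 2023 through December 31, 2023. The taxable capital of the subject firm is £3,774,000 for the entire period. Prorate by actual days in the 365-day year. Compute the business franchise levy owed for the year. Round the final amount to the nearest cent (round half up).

January 1 – February 17, 2023: 48 days at 0.2% → £3,774,000 × 0.2% × 48/365 = £992.6137
February 18 – April 7, 2023: 49 days at 0.85% → £3,774,000 × 0.85% × 49/365 = £4,306.4959
April 8 – November 10, 2023: 217 days at 1.25% → £3,774,000 × 1.25% × 217/365 = £28,046.5068
November 11 – December 31, 2023: 51 days at 1.1% → £3,774,000 × 1.1% × 51/365 = £5,800.5863
Total = £39,146.2027

£39,146.20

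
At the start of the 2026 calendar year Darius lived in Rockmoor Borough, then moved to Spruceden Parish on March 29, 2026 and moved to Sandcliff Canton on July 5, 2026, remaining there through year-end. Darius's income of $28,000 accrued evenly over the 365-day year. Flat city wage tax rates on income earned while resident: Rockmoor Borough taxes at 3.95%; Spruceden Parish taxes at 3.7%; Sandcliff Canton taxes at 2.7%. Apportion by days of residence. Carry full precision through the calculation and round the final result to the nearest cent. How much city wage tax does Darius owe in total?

$914.60

Rockmoor Borough, January 1 – March 28, 2026: 87 days → $28,000 × 3.95% × 87/365 = $263.6219
Spruceden Parish, March 29 – July 4, 2026: 98 days → $28,000 × 3.7% × 98/365 = $278.1589
Sandcliff Canton, July 5 – December 31, 2026: 180 days → $28,000 × 2.7% × 180/365 = $372.8219
Total = $914.6027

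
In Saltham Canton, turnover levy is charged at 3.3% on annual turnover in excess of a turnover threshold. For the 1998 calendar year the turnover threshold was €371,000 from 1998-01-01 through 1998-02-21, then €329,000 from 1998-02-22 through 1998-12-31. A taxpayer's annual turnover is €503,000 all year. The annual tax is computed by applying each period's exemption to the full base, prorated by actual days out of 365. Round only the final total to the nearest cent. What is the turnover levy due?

1998-01-01 to 1998-02-21: 52 days, exemption €371,000 → (€503,000 − €371,000) × 3.3% × 52/365 = €620.5808
1998-02-22 to 1998-12-31: 313 days, exemption €329,000 → (€503,000 − €329,000) × 3.3% × 313/365 = €4,923.9616
Total = €5,544.5425

€5,544.54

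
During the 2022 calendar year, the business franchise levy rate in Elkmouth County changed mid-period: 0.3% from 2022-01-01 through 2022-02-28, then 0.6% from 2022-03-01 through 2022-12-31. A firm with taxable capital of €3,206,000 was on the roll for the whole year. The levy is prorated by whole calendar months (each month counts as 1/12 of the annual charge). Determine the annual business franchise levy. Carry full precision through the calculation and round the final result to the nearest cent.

2022-01-01 to 2022-02-28: 2 months at 0.3% → €3,206,000 × 0.3% × 2/12 = €1,603.0000
2022-03-01 to 2022-12-31: 10 months at 0.6% → €3,206,000 × 0.6% × 10/12 = €16,030.0000
Total = €17,633.0000

€17,633.00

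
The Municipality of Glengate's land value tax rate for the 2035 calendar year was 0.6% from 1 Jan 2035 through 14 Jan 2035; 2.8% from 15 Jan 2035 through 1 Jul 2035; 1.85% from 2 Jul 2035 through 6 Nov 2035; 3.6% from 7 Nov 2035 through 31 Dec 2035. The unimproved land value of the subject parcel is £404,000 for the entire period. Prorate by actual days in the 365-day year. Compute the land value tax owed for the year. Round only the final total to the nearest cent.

£10,112.18

1 Jan – 14 Jan 2035: 14 days at 0.6% → £404,000 × 0.6% × 14/365 = £92.9753
15 Jan – 1 Jul 2035: 168 days at 2.8% → £404,000 × 2.8% × 168/365 = £5,206.6192
2 Jul – 6 Nov 2035: 128 days at 1.85% → £404,000 × 1.85% × 128/365 = £2,621.0192
7 Nov – 31 Dec 2035: 55 days at 3.6% → £404,000 × 3.6% × 55/365 = £2,191.5616
Total = £10,112.1753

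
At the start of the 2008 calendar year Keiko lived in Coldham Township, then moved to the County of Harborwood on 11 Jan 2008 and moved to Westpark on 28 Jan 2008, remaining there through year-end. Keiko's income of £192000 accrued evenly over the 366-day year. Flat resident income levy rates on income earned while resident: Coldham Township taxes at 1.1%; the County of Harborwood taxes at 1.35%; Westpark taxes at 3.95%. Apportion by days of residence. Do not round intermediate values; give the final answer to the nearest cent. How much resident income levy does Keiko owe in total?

Coldham Township, 1 Jan – 10 Jan 2008: 10 days → £192000 × 1.1% × 10/366 = £57.7049
The County of Harborwood, 11 Jan – 27 Jan 2008: 17 days → £192000 × 1.35% × 17/366 = £120.3934
Westpark, 28 Jan – 31 Dec 2008: 339 days → £192000 × 3.95% × 339/366 = £7024.5246
Total = £7202.6230

£7202.62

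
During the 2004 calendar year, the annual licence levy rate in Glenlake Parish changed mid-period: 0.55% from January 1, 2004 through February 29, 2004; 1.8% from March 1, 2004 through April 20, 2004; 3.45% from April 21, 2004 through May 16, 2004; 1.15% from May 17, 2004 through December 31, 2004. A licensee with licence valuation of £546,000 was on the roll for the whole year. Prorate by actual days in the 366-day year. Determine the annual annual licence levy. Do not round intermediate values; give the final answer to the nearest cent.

£7,128.58

January 1 – February 29, 2004: 60 days at 0.55% → £546,000 × 0.55% × 60/366 = £492.2951
March 1 – April 20, 2004: 51 days at 1.8% → £546,000 × 1.8% × 51/366 = £1,369.4754
April 21 – May 16, 2004: 26 days at 3.45% → £546,000 × 3.45% × 26/366 = £1,338.1475
May 17 – December 31, 2004: 229 days at 1.15% → £546,000 × 1.15% × 229/366 = £3,928.6639
Total = £7,128.5820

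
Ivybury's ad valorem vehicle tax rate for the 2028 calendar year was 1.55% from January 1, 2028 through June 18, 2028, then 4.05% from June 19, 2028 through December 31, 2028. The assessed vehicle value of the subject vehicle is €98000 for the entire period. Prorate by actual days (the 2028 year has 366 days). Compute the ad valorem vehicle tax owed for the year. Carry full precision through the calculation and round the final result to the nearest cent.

€2831.02

January 1 – June 18, 2028: 170 days at 1.55% → €98000 × 1.55% × 170/366 = €705.5464
June 19 – December 31, 2028: 196 days at 4.05% → €98000 × 4.05% × 196/366 = €2125.4754
Total = €2831.0219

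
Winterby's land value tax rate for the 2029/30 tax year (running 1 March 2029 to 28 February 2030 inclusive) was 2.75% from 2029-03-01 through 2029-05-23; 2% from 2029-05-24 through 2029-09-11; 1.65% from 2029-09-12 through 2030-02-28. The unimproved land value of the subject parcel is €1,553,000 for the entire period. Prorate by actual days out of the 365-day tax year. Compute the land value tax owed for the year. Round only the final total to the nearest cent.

€31,208.92

2029-03-01 to 2029-05-23: 84 days at 2.75% → €1,553,000 × 2.75% × 84/365 = €9,828.5753
2029-05-24 to 2029-09-11: 111 days at 2% → €1,553,000 × 2% × 111/365 = €9,445.6438
2029-09-12 to 2030-02-28: 170 days at 1.65% → €1,553,000 × 1.65% × 170/365 = €11,934.6986
Total = €31,208.9178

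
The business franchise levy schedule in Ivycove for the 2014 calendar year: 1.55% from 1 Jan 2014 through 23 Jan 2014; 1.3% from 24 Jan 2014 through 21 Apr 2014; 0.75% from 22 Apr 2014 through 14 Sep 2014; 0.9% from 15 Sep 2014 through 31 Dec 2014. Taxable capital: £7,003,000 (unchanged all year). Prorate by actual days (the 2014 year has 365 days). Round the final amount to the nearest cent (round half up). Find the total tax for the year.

£68,447.13

1 Jan – 23 Jan 2014: 23 days at 1.55% → £7,003,000 × 1.55% × 23/365 = £6,839.9164
24 Jan – 21 Apr 2014: 88 days at 1.3% → £7,003,000 × 1.3% × 88/365 = £21,949.1288
22 Apr – 14 Sep 2014: 146 days at 0.75% → £7,003,000 × 0.75% × 146/365 = £21,009.0000
15 Sep – 31 Dec 2014: 108 days at 0.9% → £7,003,000 × 0.9% × 108/365 = £18,649.0849
Total = £68,447.1301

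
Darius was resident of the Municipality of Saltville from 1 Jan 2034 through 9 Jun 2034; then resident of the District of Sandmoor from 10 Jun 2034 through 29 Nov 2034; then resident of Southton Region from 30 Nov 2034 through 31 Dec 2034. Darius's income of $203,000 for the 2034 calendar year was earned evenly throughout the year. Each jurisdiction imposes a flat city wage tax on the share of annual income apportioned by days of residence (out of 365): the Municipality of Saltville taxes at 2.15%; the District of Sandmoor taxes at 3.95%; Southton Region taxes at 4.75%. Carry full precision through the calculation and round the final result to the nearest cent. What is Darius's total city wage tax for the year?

The Municipality of Saltville, 1 Jan – 9 Jun 2034: 160 days → $203,000 × 2.15% × 160/365 = $1,913.2055
The District of Sandmoor, 10 Jun – 29 Nov 2034: 173 days → $203,000 × 3.95% × 173/365 = $3,800.5493
Southton Region, 30 Nov – 31 Dec 2034: 32 days → $203,000 × 4.75% × 32/365 = $845.3699
Total = $6,559.1247

$6,559.12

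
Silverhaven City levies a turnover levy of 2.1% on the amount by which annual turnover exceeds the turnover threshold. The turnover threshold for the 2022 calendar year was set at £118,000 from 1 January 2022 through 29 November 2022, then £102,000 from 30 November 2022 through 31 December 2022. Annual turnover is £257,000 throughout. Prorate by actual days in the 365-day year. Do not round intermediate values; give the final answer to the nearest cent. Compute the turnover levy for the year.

£2,948.46

1 January – 29 November 2022: 333 days, exemption £118,000 → (£257,000 − £118,000) × 2.1% × 333/365 = £2,663.0877
30 November – 31 December 2022: 32 days, exemption £102,000 → (£257,000 − £102,000) × 2.1% × 32/365 = £285.3699
Total = £2,948.4575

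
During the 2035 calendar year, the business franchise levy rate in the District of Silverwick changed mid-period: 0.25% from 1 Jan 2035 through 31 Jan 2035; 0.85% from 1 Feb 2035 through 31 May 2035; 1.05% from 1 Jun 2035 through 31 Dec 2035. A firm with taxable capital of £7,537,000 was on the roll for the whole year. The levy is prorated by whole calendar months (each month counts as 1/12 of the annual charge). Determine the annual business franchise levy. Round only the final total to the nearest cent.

1 Jan – 31 Jan 2035: 1 month at 0.25% → £7,537,000 × 0.25% × 1/12 = £1,570.2083
1 Feb – 31 May 2035: 4 months at 0.85% → £7,537,000 × 0.85% × 4/12 = £21,354.8333
1 Jun – 31 Dec 2035: 7 months at 1.05% → £7,537,000 × 1.05% × 7/12 = £46,164.1250
Total = £69,089.1667

£69,089.17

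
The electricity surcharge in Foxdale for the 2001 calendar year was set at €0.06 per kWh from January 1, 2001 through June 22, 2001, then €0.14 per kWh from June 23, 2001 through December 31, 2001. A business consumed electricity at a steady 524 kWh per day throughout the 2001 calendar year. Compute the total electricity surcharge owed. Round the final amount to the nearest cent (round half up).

€19524.24

January 1 – June 22, 2001: 173 days × 524 kWh/day = 90,652 kWh at €0.06/kWh → €5439.12
June 23 – December 31, 2001: 192 days × 524 kWh/day = 100,608 kWh at €0.14/kWh → €14085.12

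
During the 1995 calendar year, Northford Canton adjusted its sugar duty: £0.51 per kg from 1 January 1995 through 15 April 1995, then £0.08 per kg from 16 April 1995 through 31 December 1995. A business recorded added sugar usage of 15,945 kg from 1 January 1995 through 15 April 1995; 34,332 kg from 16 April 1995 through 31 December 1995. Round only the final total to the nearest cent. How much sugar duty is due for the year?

£10,878.51

1 January – 15 April 1995: 15,945 kg at £0.51/kg → £8,131.95
16 April – 31 December 1995: 34,332 kg at £0.08/kg → £2,746.56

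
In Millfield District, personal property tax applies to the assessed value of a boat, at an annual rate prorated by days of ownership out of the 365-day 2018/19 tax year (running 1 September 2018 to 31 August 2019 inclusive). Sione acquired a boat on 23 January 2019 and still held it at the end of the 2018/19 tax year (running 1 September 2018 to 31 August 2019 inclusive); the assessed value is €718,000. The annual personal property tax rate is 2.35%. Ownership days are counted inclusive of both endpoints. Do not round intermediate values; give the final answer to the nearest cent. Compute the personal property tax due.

Days held (23 January – 31 August 2019): 221 out of 365
Tax = €718,000 × 2.35% × 221/365 = €10,216.2548

€10,216.25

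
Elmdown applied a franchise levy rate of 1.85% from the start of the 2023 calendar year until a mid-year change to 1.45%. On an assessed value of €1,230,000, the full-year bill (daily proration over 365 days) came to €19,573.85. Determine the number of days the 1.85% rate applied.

Let d = days at the first rate; then 365 − d days at the second rate.
€1,230,000 × [1.85%·d + 1.45%·(365−d)] / 365 = €19,573.85
Solving gives d = 129, so the new rate took effect on 10 May 2023.

129 days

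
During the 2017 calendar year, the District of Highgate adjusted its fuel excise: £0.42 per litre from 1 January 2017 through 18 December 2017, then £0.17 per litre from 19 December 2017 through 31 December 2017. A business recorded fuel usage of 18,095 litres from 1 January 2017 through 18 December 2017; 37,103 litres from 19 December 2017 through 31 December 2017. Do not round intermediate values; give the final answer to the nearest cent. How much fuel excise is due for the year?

1 January – 18 December 2017: 18,095 litres at £0.42/litre → £7599.90
19 December – 31 December 2017: 37,103 litres at £0.17/litre → £6307.51

£13907.41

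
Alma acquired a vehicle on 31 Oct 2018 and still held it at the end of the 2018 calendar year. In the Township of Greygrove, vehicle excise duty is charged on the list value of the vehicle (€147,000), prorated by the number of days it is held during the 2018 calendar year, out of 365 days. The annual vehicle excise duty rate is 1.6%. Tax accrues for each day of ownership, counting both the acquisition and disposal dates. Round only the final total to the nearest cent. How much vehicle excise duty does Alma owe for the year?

€399.52

Days held (31 Oct – 31 Dec 2018): 62 out of 365
Tax = €147,000 × 1.6% × 62/365 = €399.5178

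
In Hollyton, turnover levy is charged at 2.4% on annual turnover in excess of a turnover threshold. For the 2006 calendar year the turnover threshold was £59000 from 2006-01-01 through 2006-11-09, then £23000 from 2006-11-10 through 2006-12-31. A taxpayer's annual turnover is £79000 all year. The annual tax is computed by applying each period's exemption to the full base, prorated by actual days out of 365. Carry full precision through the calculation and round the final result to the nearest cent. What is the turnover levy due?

£603.09

2006-01-01 to 2006-11-09: 313 days, exemption £59000 → (£79000 − £59000) × 2.4% × 313/365 = £411.6164
2006-11-10 to 2006-12-31: 52 days, exemption £23000 → (£79000 − £23000) × 2.4% × 52/365 = £191.4740
Total = £603.0904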